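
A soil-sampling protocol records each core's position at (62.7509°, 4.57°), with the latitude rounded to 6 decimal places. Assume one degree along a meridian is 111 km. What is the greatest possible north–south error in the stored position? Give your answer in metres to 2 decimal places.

Rounding to 6 decimal places leaves the latitude within ±5e-07° of the true value.
North–south distance: 5e-07° × 111000 m/° = 0.0555 m.

0.06 metres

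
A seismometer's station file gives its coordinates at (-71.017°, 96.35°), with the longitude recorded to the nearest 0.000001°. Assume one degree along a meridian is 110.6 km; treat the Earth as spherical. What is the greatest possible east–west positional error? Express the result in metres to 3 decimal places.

0.018 metres

Rounding to 6 decimal places leaves the longitude within ±5e-07° of the true value.
Parallels shrink by cos φ, so at 71.017° a degree of longitude is 110600 × 0.3253 ≈ 35976.8 m.
So at most 5e-07° × 35976.8 ≈ 0.0179884 m east–west.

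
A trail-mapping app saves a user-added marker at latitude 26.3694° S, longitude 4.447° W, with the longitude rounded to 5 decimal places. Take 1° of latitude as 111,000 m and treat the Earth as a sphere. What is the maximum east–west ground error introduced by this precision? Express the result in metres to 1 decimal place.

0.5 metres

Rounding to 5 decimal places leaves the longitude within ±5e-06° of the true value.
Parallels shrink by cos φ, so at 26.3694° a degree of longitude is 111000 × 0.8959 ≈ 99450.4 m.
Maximum E–W displacement: 5e-06 × 99450.4 = 0.497252 m.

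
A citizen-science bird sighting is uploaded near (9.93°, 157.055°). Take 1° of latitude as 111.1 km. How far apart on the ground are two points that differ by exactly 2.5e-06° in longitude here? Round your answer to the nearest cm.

At 9.93° a degree of longitude is 111100 × cos 9.93° ≈ 109436 m, so 2.5e-06° corresponds to 0.273589 m.
That is 0.273589 m = 27.359 cm.

27 cm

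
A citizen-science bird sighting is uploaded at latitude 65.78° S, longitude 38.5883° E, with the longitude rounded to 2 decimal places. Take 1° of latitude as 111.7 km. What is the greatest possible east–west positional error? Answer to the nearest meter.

229 meters

Rounding to 2 decimal places leaves the longitude within ±0.005° of the true value.
At latitude 65.78° a degree of longitude spans 111700 m × cos 65.78° = 111700 × 0.4102 ≈ 45824 m.
Maximum E–W displacement: 0.005 × 45824 = 229.12 m.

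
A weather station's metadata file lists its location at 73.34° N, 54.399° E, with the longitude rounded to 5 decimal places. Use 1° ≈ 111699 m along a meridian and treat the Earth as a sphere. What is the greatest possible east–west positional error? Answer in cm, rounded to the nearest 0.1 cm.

Rounding to 5 decimal places leaves the longitude within ±5e-06° of the true value.
One degree of longitude at 73.34° is 111699 × cos 73.34° ≈ 111699 × 0.2867 = 32023.2 m.
East–west error: 5e-06° × 32023.2 m/° ≈ 0.160116 m.
That is 0.160116 m = 16.012 cm.

16.0 cm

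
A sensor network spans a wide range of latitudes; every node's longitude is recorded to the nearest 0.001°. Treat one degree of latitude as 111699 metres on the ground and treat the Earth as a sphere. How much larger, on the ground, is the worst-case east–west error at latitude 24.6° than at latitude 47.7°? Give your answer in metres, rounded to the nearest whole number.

13 metres

Rounding to 3 decimal places leaves the longitude within ±0.0005° of the true value.
Error at 24.6° = 0.0005° × 111699 × cos 24.6° ≈ 55.849 × 0.9092 = 50.78 m.
At 47.7°: 0.0005° × 111699 × cos 47.7° = 0.0005 × 111699 × 0.6730 ≈ 37.587 m.
So the lower-latitude error exceeds the higher by 50.78 − 37.587 = 13.193 m.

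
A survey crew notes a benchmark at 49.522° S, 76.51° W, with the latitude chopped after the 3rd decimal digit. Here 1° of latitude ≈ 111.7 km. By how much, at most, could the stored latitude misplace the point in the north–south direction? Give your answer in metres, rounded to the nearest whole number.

Truncating at 3 decimal places can drop up to a full unit in the last place, so the latitude may be off by as much as 0.001°.
So the N–S error is at most 0.001 × 111700 = 111.7 m.

112 metres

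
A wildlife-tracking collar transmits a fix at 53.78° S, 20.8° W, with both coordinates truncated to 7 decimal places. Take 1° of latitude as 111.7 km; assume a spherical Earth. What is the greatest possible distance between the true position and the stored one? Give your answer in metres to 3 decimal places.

0.013 metres

Truncating at 7 decimal places can drop up to a full unit in the last place, so each coordinate may be off by as much as 1e-07°.
N–S: 1e-07° × 111700 m/° = 0.01117 m.
E–W at 53.78°: 1e-07° × 111700 × cos 53.78° = 1e-07 × 111700 × 0.5909 ≈ 0.00660021 m.
Worst case both components are at the extreme and orthogonal: √(0.01117² + 0.00660021²) ≈ 0.0129743 m.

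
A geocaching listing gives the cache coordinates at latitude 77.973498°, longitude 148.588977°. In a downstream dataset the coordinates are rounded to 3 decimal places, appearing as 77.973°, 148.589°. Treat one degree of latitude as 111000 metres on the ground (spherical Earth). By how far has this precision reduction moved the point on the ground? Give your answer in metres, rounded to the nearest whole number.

55 metres

Δlat = 77.973498 − 77.973 = +0.000498°; Δlon = 148.588977 − 148.589 = -0.000023°.
N–S: 0.000498° × 111000 m/° = 55.278 m.
East–west at this latitude: -0.000023° × 111000 × cos 77.973° ≈ -0.000023 × 23129.4 = -0.531975 m.
Hypotenuse of the two orthogonal shifts: √(55.278² + 0.531975²) = 55.2806 m.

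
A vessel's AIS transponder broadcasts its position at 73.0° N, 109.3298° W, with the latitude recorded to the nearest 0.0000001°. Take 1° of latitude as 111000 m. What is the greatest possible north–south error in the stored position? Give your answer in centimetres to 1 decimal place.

Rounding to 7 decimal places leaves the latitude within ±5e-08° of the true value.
Along the meridian that is 5e-08° × 111000 m/° = 0.00555 m.
That is 0.00555 m = 0.555 cm.

0.6 centimetres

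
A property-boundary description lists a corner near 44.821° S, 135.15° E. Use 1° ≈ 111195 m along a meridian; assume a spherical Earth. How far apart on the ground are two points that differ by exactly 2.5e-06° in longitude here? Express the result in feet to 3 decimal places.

One degree of longitude here spans 111195 × cos 44.821° = 111195 × 0.7093 ≈ 78872 m; 2.5e-06° of that is 0.19718 m.
In feet: 0.19718 m ÷ 0.3048 ≈ 0.64692 ft.

0.647 feet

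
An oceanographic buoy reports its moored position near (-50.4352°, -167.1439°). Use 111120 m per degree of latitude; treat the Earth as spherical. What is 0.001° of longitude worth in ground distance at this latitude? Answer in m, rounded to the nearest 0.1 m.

70.8 m

One degree of longitude here spans 111120 × cos 50.4352° = 111120 × 0.6370 ≈ 70777.9 m; 0.001° of that is 70.7779 m.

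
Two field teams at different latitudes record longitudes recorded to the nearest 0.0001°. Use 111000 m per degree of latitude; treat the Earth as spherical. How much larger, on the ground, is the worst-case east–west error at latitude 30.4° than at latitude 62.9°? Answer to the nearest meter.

2 meters

Rounding to 4 decimal places leaves the longitude within ±5e-05° of the true value.
Error at 30.4° = 5e-05° × 111000 × cos 30.4° ≈ 5.55 × 0.8625 = 4.787 m.
Error at 62.9° = 5e-05° × 111000 × cos 62.9° ≈ 5.55 × 0.4555 = 2.5283 m.
So the lower-latitude error exceeds the higher by 4.787 − 2.5283 = 2.2587 m.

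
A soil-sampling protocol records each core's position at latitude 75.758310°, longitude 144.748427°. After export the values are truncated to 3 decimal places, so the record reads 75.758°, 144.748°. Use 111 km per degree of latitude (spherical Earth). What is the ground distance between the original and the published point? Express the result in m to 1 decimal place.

Δlat = 75.758310 − 75.758 = +0.000310°; Δlon = 144.748427 − 144.748 = +0.000427°.
N–S: 0.000310° × 111000 m/° = 34.41 m.
East–west at this latitude: 0.000427° × 111000 × cos 75.758° ≈ 0.000427 × 27308 = 11.6605 m.
Hypotenuse of the two orthogonal shifts: √(34.41² + 11.6605²) = 36.332 m.

36.3 m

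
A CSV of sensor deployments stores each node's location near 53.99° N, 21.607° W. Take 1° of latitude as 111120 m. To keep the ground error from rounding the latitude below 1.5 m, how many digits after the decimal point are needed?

5 decimal places

One degree of latitude covers 111120 m.
Rounding to N decimal places gives at most 0.5 × 10⁻ᴺ degrees of error, i.e. 0.5 × 10⁻ᴺ × 111120 m.
Need 0.5 × 111120 × 10⁻ᴺ ≤ 1.5 → 10⁻ᴺ ≤ 2.700e-05, so N ≥ 4.57.
N = 4 would give 5.56 m (too coarse); N = 5 gives 0.556 m ≤ 1.5 m.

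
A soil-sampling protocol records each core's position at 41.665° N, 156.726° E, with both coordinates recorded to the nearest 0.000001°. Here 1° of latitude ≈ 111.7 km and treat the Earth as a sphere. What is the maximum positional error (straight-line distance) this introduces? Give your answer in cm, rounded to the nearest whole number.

7 cm

Rounding to 6 decimal places leaves each coordinate within ±5e-07° of the true value.
North–south component: 5e-07° × 111700 = 0.05585 m.
East–west component at 41.665°: 5e-07° × 111700 × cos 41.665° ≈ 5e-07 × 83444.9 ≈ 0.0417224 m.
The two errors are perpendicular, so the maximum displacement is √(0.05585² + 0.0417224²) ≈ 0.0697136 m.
That is 0.0697136 m = 6.9714 cm.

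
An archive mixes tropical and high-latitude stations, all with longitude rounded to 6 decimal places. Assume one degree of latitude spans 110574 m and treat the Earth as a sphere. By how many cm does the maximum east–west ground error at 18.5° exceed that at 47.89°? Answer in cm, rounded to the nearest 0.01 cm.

1.54 cm

Rounding to 6 decimal places leaves the longitude within ±5e-07° of the true value.
At 18.5°: 5e-07° × 110574 × cos 18.5° = 5e-07 × 110574 × 0.9483 ≈ 0.05243 m.
At 47.89°: 5e-07° × 110574 × cos 47.89° = 5e-07 × 110574 × 0.6706 ≈ 0.037073 m.
Difference: 0.05243 − 0.037073 = 0.015357 m.
That is 0.0153569 m = 1.5357 cm.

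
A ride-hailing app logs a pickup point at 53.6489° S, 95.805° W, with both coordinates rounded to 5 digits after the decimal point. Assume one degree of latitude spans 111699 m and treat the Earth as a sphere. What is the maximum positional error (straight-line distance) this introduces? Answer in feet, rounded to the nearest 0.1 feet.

Rounding to 5 decimal places leaves each coordinate within ±5e-06° of the true value.
Latitude error → 5e-06 × 111699 = 0.558495 m along the meridian.
Longitude error → 5e-06 × 111699 × cos 53.6489° = 5e-06 × 111699 × 0.5927 ≈ 0.331038 m.
The two errors are perpendicular, so the maximum displacement is √(0.558495² + 0.331038²) ≈ 0.649232 m.
Converting: 0.649232 m × 3.2808 ft/m ≈ 2.13 ft.

2.1 feet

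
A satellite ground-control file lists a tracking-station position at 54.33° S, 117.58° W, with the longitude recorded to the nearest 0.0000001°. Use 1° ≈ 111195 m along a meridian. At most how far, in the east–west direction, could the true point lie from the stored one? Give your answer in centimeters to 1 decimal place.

0.3 centimeters

Rounding to 7 decimal places leaves the longitude within ±5e-08° of the true value.
One degree of longitude at 54.33° is 111195 × cos 54.33° ≈ 111195 × 0.5831 = 64839.6 m.
Maximum E–W displacement: 5e-08 × 64839.6 = 0.00324198 m.
That is 0.00324198 m = 0.3242 cm.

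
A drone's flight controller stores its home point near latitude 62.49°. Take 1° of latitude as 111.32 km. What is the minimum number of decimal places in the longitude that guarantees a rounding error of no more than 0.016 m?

7 decimal places

At 62.49° one degree of longitude covers 111320 × cos 62.49° ≈ 111320 × 0.4619 ≈ 51419.1 m.
Rounding to N decimal places gives at most 0.5 × 10⁻ᴺ degrees of error, i.e. 0.5 × 10⁻ᴺ × 51419.1 m.
Setting 25709.5 × 10⁻ᴺ ≤ 0.016 gives 10ᴺ ≥ 1.607e+06, i.e. N ≥ 6.21.
At 6 places the error can reach 0.0257 m, but 7 places keeps it to 0.00257 m.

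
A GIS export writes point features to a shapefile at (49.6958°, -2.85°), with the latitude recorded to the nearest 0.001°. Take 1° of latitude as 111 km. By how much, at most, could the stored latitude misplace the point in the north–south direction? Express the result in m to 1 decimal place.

55.5 m

Rounding to 3 decimal places leaves the latitude within ±0.0005° of the true value.
Along the meridian that is 0.0005° × 111000 m/° = 55.5 m.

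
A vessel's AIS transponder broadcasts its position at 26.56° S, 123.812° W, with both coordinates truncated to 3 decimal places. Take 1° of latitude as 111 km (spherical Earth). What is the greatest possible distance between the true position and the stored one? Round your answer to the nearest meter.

Truncating at 3 decimal places can drop up to a full unit in the last place, so each coordinate may be off by as much as 0.001°.
N–S: 0.001° × 111000 m/° = 111 m.
East–west component at 26.56°: 0.001° × 111000 × cos 26.56° ≈ 0.001 × 99285.8 ≈ 99.2858 m.
Combining orthogonally: (111² + 99.2858²)^½ ≈ 148.925 m.

149 meters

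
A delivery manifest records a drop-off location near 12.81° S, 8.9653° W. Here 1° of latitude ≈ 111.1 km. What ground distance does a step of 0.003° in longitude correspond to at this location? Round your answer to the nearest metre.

0.003° of longitude at 12.81° is 0.003 × 111100 × cos 12.81° ≈ 0.003 × 108335 = 325.004 m.

325 metres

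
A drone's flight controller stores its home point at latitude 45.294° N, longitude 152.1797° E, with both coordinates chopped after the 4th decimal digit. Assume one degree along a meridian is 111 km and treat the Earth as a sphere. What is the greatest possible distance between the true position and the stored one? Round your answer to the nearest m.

Truncating at 4 decimal places can drop up to a full unit in the last place, so each coordinate may be off by as much as 0.0001°.
North–south component: 0.0001° × 111000 = 11.1 m.
Longitude error → 0.0001 × 111000 × cos 45.294° = 0.0001 × 111000 × 0.7035 ≈ 7.80851 m.
Combining orthogonally: (11.1² + 7.80851²)^½ ≈ 13.5714 m.

14 m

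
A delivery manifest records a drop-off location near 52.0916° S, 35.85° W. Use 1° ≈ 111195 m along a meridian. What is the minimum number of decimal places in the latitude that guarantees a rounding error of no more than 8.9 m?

One degree of latitude covers 111195 m.
Rounding to N decimal places gives at most 0.5 × 10⁻ᴺ degrees of error, i.e. 0.5 × 10⁻ᴺ × 111195 m.
Need 0.5 × 111195 × 10⁻ᴺ ≤ 8.9 → 10⁻ᴺ ≤ 1.601e-04, so N ≥ 3.80.
So 4 decimal places suffice (5.56 m); 3 would allow up to 55.6 m.

4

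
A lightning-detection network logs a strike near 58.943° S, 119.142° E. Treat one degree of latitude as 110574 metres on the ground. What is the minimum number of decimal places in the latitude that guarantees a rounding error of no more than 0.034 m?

One degree of latitude covers 110574 m.
N decimal places → at most half a unit in the last place, 0.5 × 10⁻ᴺ° = 110574/2 × 10⁻ᴺ m.
Setting 55287 × 10⁻ᴺ ≤ 0.034 gives 10ᴺ ≥ 1.626e+06, i.e. N ≥ 6.21.
So 7 decimal places suffice (0.00553 m); 6 would allow up to 0.0553 m.

7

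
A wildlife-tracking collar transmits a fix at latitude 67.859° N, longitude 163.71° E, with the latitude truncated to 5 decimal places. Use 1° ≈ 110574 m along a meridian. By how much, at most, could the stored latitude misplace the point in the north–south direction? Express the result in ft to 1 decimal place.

Truncating at 5 decimal places can drop up to a full unit in the last place, so the latitude may be off by as much as 1e-05°.
So the N–S error is at most 1e-05 × 110574 = 1.10574 m.
In feet: 1.10574 m ÷ 0.3048 ≈ 3.6278 ft.

3.6 ft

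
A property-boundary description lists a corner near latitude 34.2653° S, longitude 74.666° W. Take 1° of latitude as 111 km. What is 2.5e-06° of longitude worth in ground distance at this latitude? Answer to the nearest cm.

23 cm

2.5e-06° of longitude at 34.2653° is 2.5e-06 × 111000 × cos 34.2653° ≈ 2.5e-06 × 91734.8 = 0.229337 m.
That is 0.229337 m = 22.934 cm.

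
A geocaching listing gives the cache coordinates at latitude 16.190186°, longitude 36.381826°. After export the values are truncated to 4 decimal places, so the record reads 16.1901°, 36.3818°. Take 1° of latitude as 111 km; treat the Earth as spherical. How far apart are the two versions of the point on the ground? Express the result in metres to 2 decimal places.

9.94 metres

The latitude changed by +0.000086° and the longitude by +0.000026°.
North–south shift: 0.000086 × 111000 = 9.546 m.
East–west at this latitude: 0.000026° × 111000 × cos 16.1901° ≈ 0.000026 × 106598 = 2.77155 m.
Combined displacement = (9.546² + 2.77155²)^½ ≈ 9.9402 m.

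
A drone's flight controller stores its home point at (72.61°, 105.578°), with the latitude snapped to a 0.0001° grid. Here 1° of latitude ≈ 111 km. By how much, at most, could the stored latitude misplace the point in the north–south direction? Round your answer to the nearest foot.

With a 0.0001° grid the true value lies within half a step, ±0.0001°/2 = ±5e-05°, of the stored one.
So the N–S error is at most 5e-05 × 111000 = 5.55 m.
In feet: 5.55 m ÷ 0.3048 ≈ 18.209 ft.

18 feet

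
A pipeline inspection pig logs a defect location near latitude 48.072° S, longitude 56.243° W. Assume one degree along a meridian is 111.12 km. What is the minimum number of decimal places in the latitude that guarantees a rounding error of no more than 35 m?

4 decimal places

One degree of latitude covers 111120 m.
N decimal places → at most half a unit in the last place, 0.5 × 10⁻ᴺ° = 111120/2 × 10⁻ᴺ m.
Need 0.5 × 111120 × 10⁻ᴺ ≤ 35 → 10⁻ᴺ ≤ 6.299e-04, so N ≥ 3.20.
At 3 places the error can reach 55.6 m, but 4 places keeps it to 5.56 m.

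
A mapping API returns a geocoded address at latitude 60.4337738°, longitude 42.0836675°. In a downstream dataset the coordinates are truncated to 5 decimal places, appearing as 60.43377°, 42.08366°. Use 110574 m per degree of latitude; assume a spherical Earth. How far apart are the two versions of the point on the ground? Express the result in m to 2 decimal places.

The latitude changed by +0.0000038° and the longitude by +0.0000075°.
North–south shift: 0.0000038 × 110574 = 0.420181 m.
E–W at 60.4338°: 0.0000075° × 110574 × cos 60.4338° = 0.0000075 × 110574 × 0.4934 ≈ 0.409203 m.
Distance: √(0.420181² + 0.409203²) ≈ 0.586515 m.

0.59 m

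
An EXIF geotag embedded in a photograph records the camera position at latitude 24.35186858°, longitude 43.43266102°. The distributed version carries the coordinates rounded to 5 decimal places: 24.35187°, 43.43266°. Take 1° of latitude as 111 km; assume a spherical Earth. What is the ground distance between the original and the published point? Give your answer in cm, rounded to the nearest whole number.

19 cm

Δlat = 24.35186858 − 24.35187 = -0.00000142°; Δlon = 43.43266102 − 43.43266 = +0.00000102°.
N–S: -0.00000142° × 111000 m/° = -0.15762 m.
E–W at 24.3519°: 0.00000102° × 111000 × cos 24.3519° = 0.00000102 × 111000 × 0.9110 ≈ 0.103147 m.
Distance: √(0.15762² + 0.103147²) ≈ 0.18837 m.
That is 0.18837 m = 18.837 cm.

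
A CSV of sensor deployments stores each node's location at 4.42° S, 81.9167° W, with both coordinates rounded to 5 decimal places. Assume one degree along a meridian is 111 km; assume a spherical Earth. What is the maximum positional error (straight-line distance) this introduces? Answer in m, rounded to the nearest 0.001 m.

Rounding to 5 decimal places leaves each coordinate within ±5e-06° of the true value.
North–south component: 5e-06° × 111000 = 0.555 m.
Longitude error → 5e-06 × 111000 × cos 4.42° = 5e-06 × 111000 × 0.9970 ≈ 0.553349 m.
Worst case both components are at the extreme and orthogonal: √(0.555² + 0.553349²) ≈ 0.783722 m.

0.784 m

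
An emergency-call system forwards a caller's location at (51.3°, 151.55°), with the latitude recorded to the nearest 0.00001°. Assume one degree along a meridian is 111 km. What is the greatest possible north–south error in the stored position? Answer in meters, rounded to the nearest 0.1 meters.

0.6 meters

Rounding to 5 decimal places leaves the latitude within ±5e-06° of the true value.
So the N–S error is at most 5e-06 × 111000 = 0.555 m.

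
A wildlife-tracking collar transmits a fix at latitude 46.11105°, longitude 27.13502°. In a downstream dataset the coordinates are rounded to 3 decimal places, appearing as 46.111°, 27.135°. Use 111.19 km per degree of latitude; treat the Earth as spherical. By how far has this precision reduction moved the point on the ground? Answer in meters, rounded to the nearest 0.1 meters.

The latitude changed by +0.00005° and the longitude by +0.00002°.
N–S: 0.00005° × 111190 m/° = 5.5595 m.
East–west at this latitude: 0.00002° × 111190 × cos 46.111° ≈ 0.00002 × 77084 = 1.54168 m.
Hypotenuse of the two orthogonal shifts: √(5.5595² + 1.54168²) = 5.7693 m.

5.8 meters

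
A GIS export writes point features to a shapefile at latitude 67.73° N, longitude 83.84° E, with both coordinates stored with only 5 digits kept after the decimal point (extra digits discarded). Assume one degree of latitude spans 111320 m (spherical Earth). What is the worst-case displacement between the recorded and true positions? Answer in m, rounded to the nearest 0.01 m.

Truncating at 5 decimal places can drop up to a full unit in the last place, so each coordinate may be off by as much as 1e-05°.
North–south component: 1e-05° × 111320 = 1.1132 m.
E–W at 67.73°: 1e-05° × 111320 × cos 67.73° = 1e-05 × 111320 × 0.3790 ≈ 0.421871 m.
The two errors are perpendicular, so the maximum displacement is √(1.1132² + 0.421871²) ≈ 1.19046 m.

1.19 m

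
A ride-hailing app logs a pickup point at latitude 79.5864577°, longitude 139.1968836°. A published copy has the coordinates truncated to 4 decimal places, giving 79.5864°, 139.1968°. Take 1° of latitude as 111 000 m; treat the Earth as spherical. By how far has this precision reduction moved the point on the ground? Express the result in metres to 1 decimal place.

6.6 metres

Δlat = 79.5864577 − 79.5864 = +0.0000577°; Δlon = 139.1968836 − 139.1968 = +0.0000836°.
North–south shift: 0.0000577 × 111000 = 6.4047 m.
E–W at 79.5864°: 0.0000836° × 111000 × cos 79.5864° = 0.0000836 × 111000 × 0.1808 ≈ 1.67731 m.
Combined displacement = (6.4047² + 1.67731²)^½ ≈ 6.62069 m.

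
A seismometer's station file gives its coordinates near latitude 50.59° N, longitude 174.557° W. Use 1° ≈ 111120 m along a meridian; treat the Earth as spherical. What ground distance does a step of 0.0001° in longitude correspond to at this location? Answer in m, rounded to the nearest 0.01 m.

At 50.59° a degree of longitude is 111120 × cos 50.59° ≈ 70546.2 m, so 0.0001° corresponds to 7.05462 m.

7.05 m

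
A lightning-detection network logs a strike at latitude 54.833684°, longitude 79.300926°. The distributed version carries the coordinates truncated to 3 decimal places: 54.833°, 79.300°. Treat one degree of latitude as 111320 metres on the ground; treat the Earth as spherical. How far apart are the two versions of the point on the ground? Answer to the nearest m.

The latitude changed by +0.000684° and the longitude by +0.000926°.
N–S: 0.000684° × 111320 m/° = 76.1429 m.
E–W at 54.833°: 0.000926° × 111320 × cos 54.833° = 0.000926 × 111320 × 0.5760 ≈ 59.3715 m.
Distance: √(76.1429² + 59.3715²) ≈ 96.5542 m.

97 m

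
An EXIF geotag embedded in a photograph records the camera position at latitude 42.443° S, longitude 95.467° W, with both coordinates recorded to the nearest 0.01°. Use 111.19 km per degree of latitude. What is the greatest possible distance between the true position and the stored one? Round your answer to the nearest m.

Rounding to 2 decimal places leaves each coordinate within ±0.005° of the true value.
N–S: 0.005° × 111190 m/° = 555.95 m.
East–west component at 42.443°: 0.005° × 111190 × cos 42.443° ≈ 0.005 × 82052.6 ≈ 410.263 m.
The two errors are perpendicular, so the maximum displacement is √(555.95² + 410.263²) ≈ 690.938 m.

691 m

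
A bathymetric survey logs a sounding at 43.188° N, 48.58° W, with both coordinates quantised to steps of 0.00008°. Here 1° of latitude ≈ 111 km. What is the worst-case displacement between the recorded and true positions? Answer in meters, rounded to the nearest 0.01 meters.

5.49 meters

With a 0.00008° grid the true value lies within half a step, ±0.00008°/2 = ±4e-05°, of the stored one.
Latitude error → 4e-05 × 111000 = 4.44 m along the meridian.
E–W at 43.188°: 4e-05° × 111000 × cos 43.188° = 4e-05 × 111000 × 0.7291 ≈ 3.23726 m.
Combining orthogonally: (4.44² + 3.23726²)^½ ≈ 5.49486 m.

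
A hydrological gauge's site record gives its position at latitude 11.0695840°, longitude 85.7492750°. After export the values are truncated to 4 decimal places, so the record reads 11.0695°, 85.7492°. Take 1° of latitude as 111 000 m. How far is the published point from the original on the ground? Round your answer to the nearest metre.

The latitude changed by +0.0000840° and the longitude by +0.0000750°.
North–south shift: 0.0000840 × 111000 = 9.324 m.
East–west at this latitude: 0.0000750° × 111000 × cos 11.0695° ≈ 0.0000750 × 108935 = 8.17011 m.
Distance: √(9.324² + 8.17011²) ≈ 12.3971 m.

12 metres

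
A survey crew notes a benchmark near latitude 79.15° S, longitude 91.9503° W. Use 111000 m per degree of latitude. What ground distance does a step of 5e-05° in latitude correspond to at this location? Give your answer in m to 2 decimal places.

5.55 m

Along a meridian 5e-05° is 5e-05 × 111000 = 5.55 m.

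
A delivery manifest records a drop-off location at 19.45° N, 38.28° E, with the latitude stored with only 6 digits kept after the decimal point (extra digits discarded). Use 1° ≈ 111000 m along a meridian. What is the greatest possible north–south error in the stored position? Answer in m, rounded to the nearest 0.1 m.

0.1 m

Truncating at 6 decimal places can drop up to a full unit in the last place, so the latitude may be off by as much as 1e-06°.
So the N–S error is at most 1e-06 × 111000 = 0.111 m.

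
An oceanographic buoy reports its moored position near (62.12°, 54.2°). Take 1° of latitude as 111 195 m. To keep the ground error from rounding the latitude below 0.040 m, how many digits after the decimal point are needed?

One degree of latitude covers 111195 m.
N decimal places → at most half a unit in the last place, 0.5 × 10⁻ᴺ° = 111195/2 × 10⁻ᴺ m.
Need 0.5 × 111195 × 10⁻ᴺ ≤ 0.040 → 10⁻ᴺ ≤ 7.195e-07, so N ≥ 6.14.
N = 6 would give 0.0556 m (too coarse); N = 7 gives 0.00556 m ≤ 0.040 m.

7 decimal places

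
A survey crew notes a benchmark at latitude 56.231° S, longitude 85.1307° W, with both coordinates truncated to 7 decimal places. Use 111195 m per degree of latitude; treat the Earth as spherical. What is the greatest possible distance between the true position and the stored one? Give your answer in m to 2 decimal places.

0.01 m

Truncating at 7 decimal places can drop up to a full unit in the last place, so each coordinate may be off by as much as 1e-07°.
North–south component: 1e-07° × 111195 = 0.0111195 m.
Longitude error → 1e-07 × 111195 × cos 56.231° = 1e-07 × 111195 × 0.5558 ≈ 0.00618073 m.
Combining orthogonally: (0.0111195² + 0.00618073²)^½ ≈ 0.0127218 m.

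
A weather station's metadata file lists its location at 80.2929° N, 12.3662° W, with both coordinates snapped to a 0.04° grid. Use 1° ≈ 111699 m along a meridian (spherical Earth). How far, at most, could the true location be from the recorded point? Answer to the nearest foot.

7433 feet

With a 0.04° grid the true value lies within half a step, ±0.04°/2 = ±0.02°, of the stored one.
N–S: 0.02° × 111699 m/° = 2233.98 m.
East–west component at 80.2929°: 0.02° × 111699 × cos 80.2929° ≈ 0.02 × 18833.7 ≈ 376.675 m.
Combining orthogonally: (2233.98² + 376.675²)^½ ≈ 2265.51 m.
Converting: 2265.51 m × 3.2808 ft/m ≈ 7432.8 ft.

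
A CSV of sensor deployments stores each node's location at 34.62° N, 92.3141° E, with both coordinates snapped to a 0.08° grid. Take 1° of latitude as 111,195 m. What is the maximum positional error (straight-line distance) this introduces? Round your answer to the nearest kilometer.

6 kilometers

With a 0.08° grid the true value lies within half a step, ±0.08°/2 = ±0.04°, of the stored one.
Latitude error → 0.04 × 111195 = 4447.8 m along the meridian.
Longitude error → 0.04 × 111195 × cos 34.62° = 0.04 × 111195 × 0.8229 ≈ 3660.26 m.
The two errors are perpendicular, so the maximum displacement is √(4447.8² + 3660.26²) ≈ 5760.25 m.
That is 5760.25 m = 5.7602 km.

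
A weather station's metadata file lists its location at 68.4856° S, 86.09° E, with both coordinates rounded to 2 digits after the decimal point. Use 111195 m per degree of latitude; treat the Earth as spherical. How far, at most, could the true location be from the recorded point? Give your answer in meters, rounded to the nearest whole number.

Rounding to 2 decimal places leaves each coordinate within ±0.005° of the true value.
Latitude error → 0.005 × 111195 = 555.975 m along the meridian.
East–west component at 68.4856°: 0.005° × 111195 × cos 68.4856° ≈ 0.005 × 40779.1 ≈ 203.896 m.
The two errors are perpendicular, so the maximum displacement is √(555.975² + 203.896²) ≈ 592.184 m.

592 meters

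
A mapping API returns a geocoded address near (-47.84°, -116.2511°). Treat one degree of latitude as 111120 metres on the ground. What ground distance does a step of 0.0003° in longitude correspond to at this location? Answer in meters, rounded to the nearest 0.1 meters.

22.4 meters

0.0003° of longitude at 47.84° is 0.0003 × 111120 × cos 47.84° ≈ 0.0003 × 74584.1 = 22.3752 m.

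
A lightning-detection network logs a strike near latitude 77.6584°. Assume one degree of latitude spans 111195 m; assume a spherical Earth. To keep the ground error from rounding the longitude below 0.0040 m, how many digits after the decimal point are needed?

7

At 77.6584° one degree of longitude covers 111195 × cos 77.6584° ≈ 111195 × 0.2137 ≈ 23766.8 m.
N decimal places → at most half a unit in the last place, 0.5 × 10⁻ᴺ° = 23766.8/2 × 10⁻ᴺ m.
Setting 11883.4 × 10⁻ᴺ ≤ 0.0040 gives 10ᴺ ≥ 2.971e+06, i.e. N ≥ 6.47.
At 6 places the error can reach 0.0119 m, but 7 places keeps it to 0.00119 m.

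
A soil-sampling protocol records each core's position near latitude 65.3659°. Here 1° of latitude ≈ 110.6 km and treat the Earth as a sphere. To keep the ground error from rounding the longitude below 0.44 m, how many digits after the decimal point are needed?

5

At 65.3659° one degree of longitude covers 110600 × cos 65.3659° ≈ 110600 × 0.4168 ≈ 46100.5 m.
With N decimal places the half-ulp bound is 0.5·10⁻ᴺ°, or 0.5·10⁻ᴺ × 46100.5 m on the ground.
Setting 23050.2 × 10⁻ᴺ ≤ 0.44 gives 10ᴺ ≥ 5.239e+04, i.e. N ≥ 4.72.
N = 4 would give 2.31 m (too coarse); N = 5 gives 0.231 m ≤ 0.44 m.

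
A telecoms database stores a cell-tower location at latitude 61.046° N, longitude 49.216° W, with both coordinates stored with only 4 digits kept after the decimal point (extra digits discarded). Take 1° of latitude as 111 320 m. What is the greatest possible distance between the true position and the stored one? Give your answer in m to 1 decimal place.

12.4 m

Truncating at 4 decimal places can drop up to a full unit in the last place, so each coordinate may be off by as much as 0.0001°.
N–S: 0.0001° × 111320 m/° = 11.132 m.
E–W at 61.046°: 0.0001° × 111320 × cos 61.046° = 0.0001 × 111320 × 0.4841 ≈ 5.38908 m.
Combining orthogonally: (11.132² + 5.38908²)^½ ≈ 12.3678 m.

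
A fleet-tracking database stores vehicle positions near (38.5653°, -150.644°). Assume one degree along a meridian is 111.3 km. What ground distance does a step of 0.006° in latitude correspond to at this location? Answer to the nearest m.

668 m

Along a meridian 0.006° is 0.006 × 111300 = 667.8 m.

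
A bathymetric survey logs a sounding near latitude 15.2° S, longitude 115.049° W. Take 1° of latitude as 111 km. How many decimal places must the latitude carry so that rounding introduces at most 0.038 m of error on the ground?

7 decimal places

One degree of latitude covers 111000 m.
N decimal places → at most half a unit in the last place, 0.5 × 10⁻ᴺ° = 111000/2 × 10⁻ᴺ m.
Setting 55500 × 10⁻ᴺ ≤ 0.038 gives 10ᴺ ≥ 1.461e+06, i.e. N ≥ 6.16.
So 7 decimal places suffice (0.00555 m); 6 would allow up to 0.0555 m.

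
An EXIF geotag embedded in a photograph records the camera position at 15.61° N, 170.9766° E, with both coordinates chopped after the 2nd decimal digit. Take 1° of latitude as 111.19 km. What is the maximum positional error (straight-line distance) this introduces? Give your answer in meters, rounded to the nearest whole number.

Truncating at 2 decimal places can drop up to a full unit in the last place, so each coordinate may be off by as much as 0.01°.
North–south component: 0.01° × 111190 = 1111.9 m.
East–west component at 15.61°: 0.01° × 111190 × cos 15.61° ≈ 0.01 × 107089 ≈ 1070.89 m.
Combining orthogonally: (1111.9² + 1070.89²)^½ ≈ 1543.74 m.

1544 meters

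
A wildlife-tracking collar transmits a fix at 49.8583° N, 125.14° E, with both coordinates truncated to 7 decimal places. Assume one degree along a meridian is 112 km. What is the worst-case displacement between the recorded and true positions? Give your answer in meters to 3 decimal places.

0.013 meters

Truncating at 7 decimal places can drop up to a full unit in the last place, so each coordinate may be off by as much as 1e-07°.
Latitude error → 1e-07 × 112000 = 0.0112 m along the meridian.
East–west component at 49.8583°: 1e-07° × 112000 × cos 49.8583° ≈ 1e-07 × 72204.2 ≈ 0.00722042 m.
Combining orthogonally: (0.0112² + 0.00722042²)^½ ≈ 0.0133257 m.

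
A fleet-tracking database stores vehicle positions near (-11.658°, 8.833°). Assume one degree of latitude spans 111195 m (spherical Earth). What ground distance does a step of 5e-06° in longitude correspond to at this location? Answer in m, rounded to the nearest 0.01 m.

One degree of longitude here spans 111195 × cos 11.658° = 111195 × 0.9794 ≈ 108901 m; 5e-06° of that is 0.544506 m.

0.54 m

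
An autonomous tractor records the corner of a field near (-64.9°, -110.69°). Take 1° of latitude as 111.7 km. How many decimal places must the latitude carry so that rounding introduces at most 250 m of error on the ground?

3

One degree of latitude covers 111700 m.
With N decimal places the half-ulp bound is 0.5·10⁻ᴺ°, or 0.5·10⁻ᴺ × 111700 m on the ground.
Need 0.5 × 111700 × 10⁻ᴺ ≤ 250 → 10⁻ᴺ ≤ 4.476e-03, so N ≥ 2.35.
At 2 places the error can reach 558 m, but 3 places keeps it to 55.9 m.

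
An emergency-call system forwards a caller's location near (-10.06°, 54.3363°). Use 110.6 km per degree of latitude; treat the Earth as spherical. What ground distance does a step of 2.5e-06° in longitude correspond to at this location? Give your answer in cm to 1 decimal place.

At 10.06° a degree of longitude is 110600 × cos 10.06° ≈ 108900 m, so 2.5e-06° corresponds to 0.272249 m.
That is 0.272249 m = 27.225 cm.

27.2 cm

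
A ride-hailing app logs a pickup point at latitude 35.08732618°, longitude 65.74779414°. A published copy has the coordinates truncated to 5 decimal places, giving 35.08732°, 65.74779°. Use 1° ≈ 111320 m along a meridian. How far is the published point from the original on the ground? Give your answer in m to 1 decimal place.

0.8 m

Δlat = 35.08732618 − 35.08732 = +0.00000618°; Δlon = 65.74779414 − 65.74779 = +0.00000414°.
N–S: 0.00000618° × 111320 m/° = 0.687958 m.
East–west at this latitude: 0.00000414° × 111320 × cos 35.0873° ≈ 0.00000414 × 91090.6 = 0.377115 m.
Hypotenuse of the two orthogonal shifts: √(0.687958² + 0.377115²) = 0.784539 m.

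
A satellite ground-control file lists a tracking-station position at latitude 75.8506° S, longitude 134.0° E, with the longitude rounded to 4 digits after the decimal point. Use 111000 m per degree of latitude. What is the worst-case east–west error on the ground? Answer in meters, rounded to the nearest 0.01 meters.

Rounding to 4 decimal places leaves the longitude within ±5e-05° of the true value.
Parallels shrink by cos φ, so at 75.8506° a degree of longitude is 111000 × 0.2445 ≈ 27134.1 m.
Maximum E–W displacement: 5e-05 × 27134.1 = 1.3567 m.

1.36 meters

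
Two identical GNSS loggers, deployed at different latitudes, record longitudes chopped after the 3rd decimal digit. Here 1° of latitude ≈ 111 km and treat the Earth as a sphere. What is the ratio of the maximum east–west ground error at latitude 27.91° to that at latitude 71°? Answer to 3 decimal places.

2.714

Truncating at 3 decimal places can drop up to a full unit in the last place, so the longitude may be off by as much as 0.001°.
Error at 27.91° = 0.001° × 111000 × cos 27.91° ≈ 111 × 0.8837 = 98.089 m.
Error at 71° = 0.001° × 111000 × cos 71° ≈ 111 × 0.3256 = 36.138 m.
The ratio reduces to cos 27.91° / cos 71° = 0.8837/0.3256 ≈ 2.7143.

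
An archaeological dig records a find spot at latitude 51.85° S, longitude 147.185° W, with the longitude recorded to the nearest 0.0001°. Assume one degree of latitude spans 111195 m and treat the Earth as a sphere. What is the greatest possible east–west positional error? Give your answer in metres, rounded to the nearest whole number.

3 metres

Rounding to 4 decimal places leaves the longitude within ±5e-05° of the true value.
At latitude 51.85° a degree of longitude spans 111195 m × cos 51.85° = 111195 × 0.6177 ≈ 68687.6 m.
East–west error: 5e-05° × 68687.6 m/° ≈ 3.43438 m.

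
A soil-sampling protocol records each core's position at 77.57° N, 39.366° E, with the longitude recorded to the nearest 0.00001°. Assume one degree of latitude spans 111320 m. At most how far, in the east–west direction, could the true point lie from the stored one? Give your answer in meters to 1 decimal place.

Rounding to 5 decimal places leaves the longitude within ±5e-06° of the true value.
One degree of longitude at 77.57° is 111320 × cos 77.57° ≈ 111320 × 0.2152 = 23961.3 m.
Maximum E–W displacement: 5e-06 × 23961.3 = 0.119806 m.

0.1 meters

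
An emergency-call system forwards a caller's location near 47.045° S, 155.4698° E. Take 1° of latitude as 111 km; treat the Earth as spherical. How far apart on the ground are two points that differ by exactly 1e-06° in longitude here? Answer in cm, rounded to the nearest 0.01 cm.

7.56 cm

One degree of longitude here spans 111000 × cos 47.045° = 111000 × 0.6814 ≈ 75638 m; 1e-06° of that is 0.075638 m.
That is 0.075638 m = 7.5638 cm.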